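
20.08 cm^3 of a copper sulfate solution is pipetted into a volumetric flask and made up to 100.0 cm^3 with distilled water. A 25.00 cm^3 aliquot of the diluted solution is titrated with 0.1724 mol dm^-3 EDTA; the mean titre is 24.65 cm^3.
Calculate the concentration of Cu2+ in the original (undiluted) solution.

Cu^2+ + EDTA^4- → [Cu(EDTA)]^2-
n(EDTA) = 0.02465 × 0.1724 = 4.250 × 10^-3 mol
n(Cu2+) in the aliquot = 4.250 × 10^-3 mol (1:1 ratio)
[Cu2+]_dilute = 4.250 × 10^-3 / 0.02500 = 0.1700 mol/L
Dilution factor = 100.0 / 20.08 = 4.980
[Cu2+]_stock = 0.1700 × 4.980 = 0.8465 mol/L

0.8465 mol/L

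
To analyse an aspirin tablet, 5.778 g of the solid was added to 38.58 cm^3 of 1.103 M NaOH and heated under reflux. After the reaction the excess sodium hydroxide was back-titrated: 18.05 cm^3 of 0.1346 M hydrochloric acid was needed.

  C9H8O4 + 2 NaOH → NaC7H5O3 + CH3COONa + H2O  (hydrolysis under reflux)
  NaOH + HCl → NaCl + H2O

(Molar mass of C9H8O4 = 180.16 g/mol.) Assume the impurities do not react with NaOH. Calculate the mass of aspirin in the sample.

3.614 g

n(NaOH) added = 0.03858 × 1.103 = 0.04255 mol
n(HCl) used in back-titration = 0.01805 × 0.1346 = 2.430 × 10^-3 mol
n(NaOH) left over = 2.430 × 10^-3 mol (1:1 ratio)
n(NaOH) consumed by analyte = 0.04255 − 2.430 × 10^-3 = 0.04012 mol
From the 1:2 ratio, n(C9H8O4) = 1/2 × 0.04012 = 0.02006 mol
mass of C9H8O4 = 0.02006 × 180.16 = 3.614 g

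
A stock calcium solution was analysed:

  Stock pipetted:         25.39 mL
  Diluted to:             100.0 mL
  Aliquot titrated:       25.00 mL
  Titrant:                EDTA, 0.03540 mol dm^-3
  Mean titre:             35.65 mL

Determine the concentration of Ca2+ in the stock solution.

0.1988 mol/L

Ca^2+ + EDTA^4- → [Ca(EDTA)]^2-
n(EDTA) = 0.03565 × 0.03540 = 1.262 × 10^-3 mol
n(Ca2+) in the aliquot = 1.262 × 10^-3 mol (1:1 ratio)
[Ca2+]_dilute = 1.262 × 10^-3 / 0.02500 = 0.05048 mol/L
Dilution factor = 100.0 / 25.39 = 3.939
[Ca2+]_stock = 0.05048 × 3.939 = 0.1988 mol/L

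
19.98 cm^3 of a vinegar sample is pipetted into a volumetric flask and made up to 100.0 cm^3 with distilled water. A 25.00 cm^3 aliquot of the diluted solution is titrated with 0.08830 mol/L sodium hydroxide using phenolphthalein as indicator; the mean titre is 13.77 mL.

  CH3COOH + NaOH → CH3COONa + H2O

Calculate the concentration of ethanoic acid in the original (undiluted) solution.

0.2434 mol/L

n(NaOH) = 0.01377 × 0.08830 = 1.216 × 10^-3 mol
n(CH3COOH) in the aliquot = 1.216 × 10^-3 mol (1:1 ratio)
[CH3COOH]_dilute = 1.216 × 10^-3 / 0.02500 = 0.04864 mol/L
Dilution factor = 100.0 / 19.98 = 5.005
[CH3COOH]_stock = 0.04864 × 5.005 = 0.2434 mol/L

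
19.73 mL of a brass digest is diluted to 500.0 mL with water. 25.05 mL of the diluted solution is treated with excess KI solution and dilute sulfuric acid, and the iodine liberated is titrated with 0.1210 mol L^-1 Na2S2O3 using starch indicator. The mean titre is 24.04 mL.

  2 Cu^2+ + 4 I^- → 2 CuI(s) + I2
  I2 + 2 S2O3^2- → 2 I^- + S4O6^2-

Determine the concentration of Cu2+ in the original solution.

n(S2O3^2-) = 0.02404 × 0.1210 = 2.909 × 10^-3 mol
n(I2) = n(S2O3^2-)/2 = 1.454 × 10^-3 mol
From the 2:1 ratio, n(Cu2+) in the aliquot = 2/1 × 1.454 × 10^-3 = 2.909 × 10^-3 mol
[Cu2+]_dilute = 2.909 × 10^-3 / 0.02505 = 0.1161 mol/L
[Cu2+]_original = 0.1161 × 500.0/19.73 = 2.943 mol/L

2.943 mol/L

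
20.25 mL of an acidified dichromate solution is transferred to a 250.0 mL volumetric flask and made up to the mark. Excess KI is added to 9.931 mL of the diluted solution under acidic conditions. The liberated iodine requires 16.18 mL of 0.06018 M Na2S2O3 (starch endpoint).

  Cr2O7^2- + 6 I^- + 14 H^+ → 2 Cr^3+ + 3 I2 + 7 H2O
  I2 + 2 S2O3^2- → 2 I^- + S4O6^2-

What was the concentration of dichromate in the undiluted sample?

n(S2O3^2-) = 0.01618 × 0.06018 = 9.737 × 10^-4 mol
n(I2) = n(S2O3^2-)/2 = 4.869 × 10^-4 mol
From the 1:3 ratio, n(Cr2O7^2-) in the aliquot = 1/3 × 4.869 × 10^-4 = 1.623 × 10^-4 mol
[Cr2O7^2-]_dilute = 1.623 × 10^-4 / 0.009931 = 0.01634 mol/L
[Cr2O7^2-]_original = 0.01634 × 250.0/20.25 = 0.2017 mol/L

0.2017 M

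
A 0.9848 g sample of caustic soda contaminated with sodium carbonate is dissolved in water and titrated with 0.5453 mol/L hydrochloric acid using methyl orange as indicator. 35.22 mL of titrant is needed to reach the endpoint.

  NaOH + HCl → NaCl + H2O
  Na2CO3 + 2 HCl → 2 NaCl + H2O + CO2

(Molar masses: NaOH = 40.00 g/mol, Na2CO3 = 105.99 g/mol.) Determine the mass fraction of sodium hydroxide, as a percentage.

n(HCl) = 0.03522 × 0.5453 = 0.01921 mol
Let x = n(NaOH), y = n(Na2CO3).
Titrant: 1x + 2y = 0.01921;  mass: 40.00x + 105.99y = 0.9848
Solving, x = 2.539 × 10^-3 mol, y = 8.333 × 10^-3 mol
mass of NaOH = 2.539 × 10^-3 × 40.00 = 0.1016 g
% NaOH = 0.1016 / 0.9848 × 100 = 10.31 %

10.31 %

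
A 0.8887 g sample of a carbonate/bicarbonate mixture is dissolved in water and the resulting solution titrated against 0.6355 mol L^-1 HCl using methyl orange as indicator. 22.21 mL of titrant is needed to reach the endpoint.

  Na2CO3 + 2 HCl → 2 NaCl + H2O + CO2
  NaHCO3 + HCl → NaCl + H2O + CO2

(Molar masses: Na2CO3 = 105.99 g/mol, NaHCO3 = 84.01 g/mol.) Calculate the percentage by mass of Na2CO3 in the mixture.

n(HCl) = 0.02221 × 0.6355 = 0.01411 mol
Let x = n(Na2CO3), y = n(NaHCO3).
Titrant: 2x + 1y = 0.01411;  mass: 105.99x + 84.01y = 0.8887
Solving, x = 4.789 × 10^-3 mol, y = 4.537 × 10^-3 mol
mass of Na2CO3 = 4.789 × 10^-3 × 105.99 = 0.5076 g
% Na2CO3 = 0.5076 / 0.8887 × 100 = 57.11 %

57.11 %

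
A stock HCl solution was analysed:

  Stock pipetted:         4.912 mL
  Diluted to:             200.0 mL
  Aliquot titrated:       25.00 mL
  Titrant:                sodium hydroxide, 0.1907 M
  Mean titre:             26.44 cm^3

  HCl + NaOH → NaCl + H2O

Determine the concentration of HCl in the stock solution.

n(NaOH) = 0.02644 × 0.1907 = 5.042 × 10^-3 mol
n(HCl) in the aliquot = 5.042 × 10^-3 mol (1:1 ratio)
[HCl]_dilute = 5.042 × 10^-3 / 0.02500 = 0.2017 mol/L
Dilution factor = 200.0 / 4.912 = 40.72
[HCl]_stock = 0.2017 × 40.72 = 8.212 mol/L

8.212 M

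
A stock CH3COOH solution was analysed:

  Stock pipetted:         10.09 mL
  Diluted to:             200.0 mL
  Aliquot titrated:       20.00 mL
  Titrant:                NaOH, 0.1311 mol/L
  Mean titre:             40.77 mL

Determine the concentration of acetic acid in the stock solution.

CH3COOH + NaOH → CH3COONa + H2O
n(NaOH) = 0.04077 × 0.1311 = 5.345 × 10^-3 mol
n(CH3COOH) in the aliquot = 5.345 × 10^-3 mol (1:1 ratio)
[CH3COOH]_dilute = 5.345 × 10^-3 / 0.02000 = 0.2672 mol/L
Dilution factor = 200.0 / 10.09 = 19.82
[CH3COOH]_stock = 0.2672 × 19.82 = 5.297 mol/L

5.297 mol/L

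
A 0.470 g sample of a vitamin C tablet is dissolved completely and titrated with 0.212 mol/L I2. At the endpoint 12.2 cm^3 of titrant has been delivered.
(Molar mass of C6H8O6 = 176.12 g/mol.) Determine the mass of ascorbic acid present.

0.456 g

C6H8O6 + I2 → C6H6O6 + 2 HI
n(I2) = 0.0122 L × 0.212 mol/L = 2.59 × 10^-3 mol
n(C6H8O6) = 2.59 × 10^-3 mol (1:1 ratio)
mass of C6H8O6 = 2.59 × 10^-3 × 176.12 g/mol = 0.456 g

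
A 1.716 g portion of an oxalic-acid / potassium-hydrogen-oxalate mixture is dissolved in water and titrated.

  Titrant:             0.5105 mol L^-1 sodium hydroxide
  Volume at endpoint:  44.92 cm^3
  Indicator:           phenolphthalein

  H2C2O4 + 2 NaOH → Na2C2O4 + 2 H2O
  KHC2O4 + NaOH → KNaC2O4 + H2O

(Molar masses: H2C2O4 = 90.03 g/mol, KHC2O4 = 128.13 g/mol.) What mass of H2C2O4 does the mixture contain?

0.6620 g

n(NaOH) = 0.04492 × 0.5105 = 0.02293 mol
Let x = n(H2C2O4), y = n(KHC2O4).
Titrant: 2x + 1y = 0.02293;  mass: 90.03x + 128.13y = 1.716
Solving, x = 7.353 × 10^-3 mol, y = 8.226 × 10^-3 mol
mass of H2C2O4 = 7.353 × 10^-3 × 90.03 = 0.6620 g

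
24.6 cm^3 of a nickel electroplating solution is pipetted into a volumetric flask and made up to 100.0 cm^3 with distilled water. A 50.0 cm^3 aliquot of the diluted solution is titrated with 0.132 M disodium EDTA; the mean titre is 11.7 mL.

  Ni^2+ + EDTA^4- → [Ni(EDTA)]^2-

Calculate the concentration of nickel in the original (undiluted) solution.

n(EDTA) = 0.0117 × 0.132 = 1.54 × 10^-3 mol
n(Ni2+) in the aliquot = 1.54 × 10^-3 mol (1:1 ratio)
[Ni2+]_dilute = 1.54 × 10^-3 / 0.0500 = 0.0309 mol/L
Dilution factor = 100.0 / 24.6 = 4.065
[Ni2+]_stock = 0.0309 × 4.065 = 0.126 mol/L

0.126 M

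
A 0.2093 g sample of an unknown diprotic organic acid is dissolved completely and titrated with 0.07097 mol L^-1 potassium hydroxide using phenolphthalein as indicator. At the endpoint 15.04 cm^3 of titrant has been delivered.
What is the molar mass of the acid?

n(KOH) = 0.01504 L × 0.07097 mol/L = 1.067 × 10^-3 mol
From the 1:2 ratio, n(H2A) = 1/2 × 1.067 × 10^-3 = 5.337 × 10^-4 mol
M = m / n = 0.2093 g / 5.337 × 10^-4 mol = 392.2 g/mol

392.2 g/mol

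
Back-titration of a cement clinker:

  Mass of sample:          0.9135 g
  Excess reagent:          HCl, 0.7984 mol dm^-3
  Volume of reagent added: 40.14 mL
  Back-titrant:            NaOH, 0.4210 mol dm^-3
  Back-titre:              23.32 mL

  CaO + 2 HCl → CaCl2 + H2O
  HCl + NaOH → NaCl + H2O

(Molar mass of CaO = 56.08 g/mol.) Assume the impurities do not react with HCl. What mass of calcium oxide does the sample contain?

0.6233 g

n(HCl) added = 0.04014 × 0.7984 = 0.03205 mol
n(NaOH) used in back-titration = 0.02332 × 0.4210 = 9.818 × 10^-3 mol
n(HCl) left over = 9.818 × 10^-3 mol (1:1 ratio)
n(HCl) consumed by analyte = 0.03205 − 9.818 × 10^-3 = 0.02223 mol
From the 1:2 ratio, n(CaO) = 1/2 × 0.02223 = 0.01112 mol
mass of CaO = 0.01112 × 56.08 = 0.6233 g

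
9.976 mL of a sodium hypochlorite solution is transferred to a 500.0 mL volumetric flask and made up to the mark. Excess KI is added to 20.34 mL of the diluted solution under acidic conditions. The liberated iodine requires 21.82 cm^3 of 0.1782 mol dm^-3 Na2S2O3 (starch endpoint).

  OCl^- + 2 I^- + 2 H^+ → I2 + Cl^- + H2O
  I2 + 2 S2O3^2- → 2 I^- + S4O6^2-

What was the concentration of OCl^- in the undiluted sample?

4.791 mol/L

n(S2O3^2-) = 0.02182 × 0.1782 = 3.888 × 10^-3 mol
n(I2) = n(S2O3^2-)/2 = 1.944 × 10^-3 mol
n(OCl^-) in the aliquot = 1.944 × 10^-3 mol (1:1 ratio)
[OCl^-]_dilute = 1.944 × 10^-3 / 0.02034 = 0.09558 mol/L
[OCl^-]_original = 0.09558 × 500.0/9.976 = 4.791 mol/L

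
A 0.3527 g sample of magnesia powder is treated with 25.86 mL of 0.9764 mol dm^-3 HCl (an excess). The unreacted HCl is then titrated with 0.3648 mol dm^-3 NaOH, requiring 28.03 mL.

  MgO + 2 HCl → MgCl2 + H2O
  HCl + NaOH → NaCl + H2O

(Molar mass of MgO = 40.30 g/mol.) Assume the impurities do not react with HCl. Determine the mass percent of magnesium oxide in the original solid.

85.84 %

n(HCl) added = 0.02586 × 0.9764 = 0.02525 mol
n(NaOH) used in back-titration = 0.02803 × 0.3648 = 0.01023 mol
n(HCl) left over = 0.01023 mol (1:1 ratio)
n(HCl) consumed by analyte = 0.02525 − 0.01023 = 0.01502 mol
From the 1:2 ratio, n(MgO) = 1/2 × 0.01502 = 7.512 × 10^-3 mol
mass of MgO = 7.512 × 10^-3 × 40.30 = 0.3027 g
% MgO = 0.3027 / 0.3527 × 100 = 85.84 %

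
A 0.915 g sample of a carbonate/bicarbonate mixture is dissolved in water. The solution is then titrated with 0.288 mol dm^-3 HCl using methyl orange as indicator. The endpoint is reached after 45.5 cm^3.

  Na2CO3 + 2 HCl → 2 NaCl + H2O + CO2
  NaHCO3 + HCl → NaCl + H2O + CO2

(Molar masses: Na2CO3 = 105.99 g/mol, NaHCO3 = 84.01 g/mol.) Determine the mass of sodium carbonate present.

0.318 g

n(HCl) = 0.0455 × 0.288 = 0.0131 mol
Let x = n(Na2CO3), y = n(NaHCO3).
Titrant: 2x + 1y = 0.0131;  mass: 105.99x + 84.01y = 0.915
Solving, x = 3.00 × 10^-3 mol, y = 7.11 × 10^-3 mol
mass of Na2CO3 = 3.00 × 10^-3 × 105.99 = 0.318 g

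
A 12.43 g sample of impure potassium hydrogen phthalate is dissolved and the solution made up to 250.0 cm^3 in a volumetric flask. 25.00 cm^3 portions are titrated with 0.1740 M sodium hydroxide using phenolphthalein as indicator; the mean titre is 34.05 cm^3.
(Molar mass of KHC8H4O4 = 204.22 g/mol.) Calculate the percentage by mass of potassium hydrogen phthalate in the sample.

KHC8H4O4 + NaOH → KNaC8H4O4 + H2O
n(NaOH) per titration = 0.03405 × 0.1740 = 5.925 × 10^-3 mol
n(KHC8H4O4) in each aliquot = 5.925 × 10^-3 mol (1:1 ratio)
n(KHC8H4O4) in the whole flask = 5.925 × 10^-3 × 250.0/25.00 = 0.05925 mol
mass of KHC8H4O4 = 0.05925 × 204.22 = 12.10 g
% KHC8H4O4 = 12.10 / 12.43 × 100 = 97.34 %

97.34 %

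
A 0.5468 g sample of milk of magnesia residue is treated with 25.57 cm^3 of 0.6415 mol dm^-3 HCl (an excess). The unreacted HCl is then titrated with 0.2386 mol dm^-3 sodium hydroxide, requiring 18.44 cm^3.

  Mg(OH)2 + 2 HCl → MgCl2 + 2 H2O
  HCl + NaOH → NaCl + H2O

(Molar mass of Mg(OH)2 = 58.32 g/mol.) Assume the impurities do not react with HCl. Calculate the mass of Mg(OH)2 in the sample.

n(HCl) added = 0.02557 × 0.6415 = 0.01640 mol
n(NaOH) used in back-titration = 0.01844 × 0.2386 = 4.400 × 10^-3 mol
n(HCl) left over = 4.400 × 10^-3 mol (1:1 ratio)
n(HCl) consumed by analyte = 0.01640 − 4.400 × 10^-3 = 0.01200 mol
From the 1:2 ratio, n(Mg(OH)2) = 1/2 × 0.01200 = 6.002 × 10^-3 mol
mass of Mg(OH)2 = 6.002 × 10^-3 × 58.32 = 0.3500 g

0.3500 g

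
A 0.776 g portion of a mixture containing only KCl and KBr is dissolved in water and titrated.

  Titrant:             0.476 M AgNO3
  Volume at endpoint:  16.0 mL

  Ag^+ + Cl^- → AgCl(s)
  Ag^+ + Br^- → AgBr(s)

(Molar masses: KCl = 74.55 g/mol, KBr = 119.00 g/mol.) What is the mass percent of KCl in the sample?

28.2 %

n(AgNO3) = 0.0160 × 0.476 = 7.62 × 10^-3 mol
Let x = n(KCl), y = n(KBr).
Titrant: 1x + 1y = 7.62 × 10^-3;  mass: 74.55x + 119.00y = 0.776
Solving, x = 2.93 × 10^-3 mol, y = 4.68 × 10^-3 mol
mass of KCl = 2.93 × 10^-3 × 74.55 = 0.219 g
% KCl = 0.219 / 0.776 × 100 = 28.2 %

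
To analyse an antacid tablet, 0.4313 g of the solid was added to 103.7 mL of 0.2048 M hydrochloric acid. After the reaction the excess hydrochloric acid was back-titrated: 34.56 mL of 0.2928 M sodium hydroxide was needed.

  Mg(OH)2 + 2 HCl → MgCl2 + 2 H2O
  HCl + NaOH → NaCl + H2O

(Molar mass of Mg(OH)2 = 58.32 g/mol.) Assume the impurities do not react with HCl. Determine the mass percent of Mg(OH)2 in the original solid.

n(HCl) added = 0.1037 × 0.2048 = 0.02124 mol
n(NaOH) used in back-titration = 0.03456 × 0.2928 = 0.01012 mol
n(HCl) left over = 0.01012 mol (1:1 ratio)
n(HCl) consumed by analyte = 0.02124 − 0.01012 = 0.01112 mol
From the 1:2 ratio, n(Mg(OH)2) = 1/2 × 0.01112 = 5.559 × 10^-3 mol
mass of Mg(OH)2 = 5.559 × 10^-3 × 58.32 = 0.3242 g
% Mg(OH)2 = 0.3242 / 0.4313 × 100 = 75.17 %

75.17 %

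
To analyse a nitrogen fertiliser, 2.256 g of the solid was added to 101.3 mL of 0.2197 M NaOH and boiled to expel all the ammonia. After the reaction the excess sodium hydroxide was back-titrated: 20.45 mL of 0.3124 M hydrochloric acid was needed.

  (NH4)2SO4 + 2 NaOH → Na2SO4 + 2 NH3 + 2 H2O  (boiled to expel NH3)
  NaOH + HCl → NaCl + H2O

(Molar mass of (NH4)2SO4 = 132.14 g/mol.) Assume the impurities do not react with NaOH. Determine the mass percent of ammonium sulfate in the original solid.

n(NaOH) added = 0.1013 × 0.2197 = 0.02226 mol
n(HCl) used in back-titration = 0.02045 × 0.3124 = 6.389 × 10^-3 mol
n(NaOH) left over = 6.389 × 10^-3 mol (1:1 ratio)
n(NaOH) consumed by analyte = 0.02226 − 6.389 × 10^-3 = 0.01587 mol
From the 1:2 ratio, n((NH4)2SO4) = 1/2 × 0.01587 = 7.934 × 10^-3 mol
mass of (NH4)2SO4 = 7.934 × 10^-3 × 132.14 = 1.048 g
% (NH4)2SO4 = 1.048 / 2.256 × 100 = 46.47 %

46.47 %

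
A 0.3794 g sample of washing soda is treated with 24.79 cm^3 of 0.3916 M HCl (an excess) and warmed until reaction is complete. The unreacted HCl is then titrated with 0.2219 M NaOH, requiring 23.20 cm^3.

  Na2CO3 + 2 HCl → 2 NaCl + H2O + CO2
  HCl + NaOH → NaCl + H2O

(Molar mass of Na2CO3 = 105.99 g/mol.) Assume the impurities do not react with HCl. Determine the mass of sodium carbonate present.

n(HCl) added = 0.02479 × 0.3916 = 9.708 × 10^-3 mol
n(NaOH) used in back-titration = 0.02320 × 0.2219 = 5.148 × 10^-3 mol
n(HCl) left over = 5.148 × 10^-3 mol (1:1 ratio)
n(HCl) consumed by analyte = 9.708 × 10^-3 − 5.148 × 10^-3 = 4.560 × 10^-3 mol
From the 1:2 ratio, n(Na2CO3) = 1/2 × 4.560 × 10^-3 = 2.280 × 10^-3 mol
mass of Na2CO3 = 2.280 × 10^-3 × 105.99 = 0.2416 g

0.2416 g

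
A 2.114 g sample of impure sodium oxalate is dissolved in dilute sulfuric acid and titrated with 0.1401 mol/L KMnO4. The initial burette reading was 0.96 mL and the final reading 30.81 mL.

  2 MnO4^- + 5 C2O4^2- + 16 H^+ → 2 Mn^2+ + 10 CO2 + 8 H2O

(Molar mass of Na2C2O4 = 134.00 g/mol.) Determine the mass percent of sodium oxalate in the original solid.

n(KMnO4) = 0.02985 L × 0.1401 mol/L = 4.182 × 10^-3 mol
From the 5:2 ratio, n(Na2C2O4) = 5/2 × 4.182 × 10^-3 = 0.01045 mol
mass of Na2C2O4 = 0.01045 × 134.00 g/mol = 1.401 g
% Na2C2O4 = 1.401 / 2.114 × 100 = 66.27 %

66.27 %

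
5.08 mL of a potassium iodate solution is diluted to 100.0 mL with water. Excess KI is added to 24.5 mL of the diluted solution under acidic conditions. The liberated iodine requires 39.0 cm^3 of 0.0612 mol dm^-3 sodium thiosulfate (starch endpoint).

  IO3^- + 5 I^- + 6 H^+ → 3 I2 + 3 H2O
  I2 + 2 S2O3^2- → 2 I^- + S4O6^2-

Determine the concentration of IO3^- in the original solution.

n(S2O3^2-) = 0.0390 × 0.0612 = 2.39 × 10^-3 mol
n(I2) = n(S2O3^2-)/2 = 1.19 × 10^-3 mol
From the 1:3 ratio, n(IO3^-) in the aliquot = 1/3 × 1.19 × 10^-3 = 3.98 × 10^-4 mol
[IO3^-]_dilute = 3.98 × 10^-4 / 0.0245 = 0.0162 mol/L
[IO3^-]_original = 0.0162 × 100.0/5.08 = 0.320 mol/L

0.320 mol/L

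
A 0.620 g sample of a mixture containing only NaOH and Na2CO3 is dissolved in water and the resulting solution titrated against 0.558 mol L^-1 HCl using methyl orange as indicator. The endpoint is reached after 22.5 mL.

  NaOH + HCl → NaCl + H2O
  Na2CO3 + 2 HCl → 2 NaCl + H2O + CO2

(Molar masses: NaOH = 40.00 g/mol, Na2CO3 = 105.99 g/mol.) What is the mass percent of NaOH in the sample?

22.5 %

n(HCl) = 0.0225 × 0.558 = 0.0126 mol
Let x = n(NaOH), y = n(Na2CO3).
Titrant: 1x + 2y = 0.0126;  mass: 40.00x + 105.99y = 0.620
Solving, x = 3.49 × 10^-3 mol, y = 4.53 × 10^-3 mol
mass of NaOH = 3.49 × 10^-3 × 40.00 = 0.140 g
% NaOH = 0.140 / 0.620 × 100 = 22.5 %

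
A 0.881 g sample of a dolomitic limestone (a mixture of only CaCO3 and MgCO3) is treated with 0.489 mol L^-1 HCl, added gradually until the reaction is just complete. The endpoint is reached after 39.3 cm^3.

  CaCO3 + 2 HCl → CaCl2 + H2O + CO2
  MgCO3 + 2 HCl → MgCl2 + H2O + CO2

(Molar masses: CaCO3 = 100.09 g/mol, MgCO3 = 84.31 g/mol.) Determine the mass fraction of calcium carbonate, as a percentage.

n(HCl) = 0.0393 × 0.489 = 0.0192 mol
Let x = n(CaCO3), y = n(MgCO3).
Titrant: 2x + 2y = 0.0192;  mass: 100.09x + 84.31y = 0.881
Solving, x = 4.49 × 10^-3 mol, y = 5.12 × 10^-3 mol
mass of CaCO3 = 4.49 × 10^-3 × 100.09 = 0.450 g
% CaCO3 = 0.450 / 0.881 × 100 = 51.0 %

51.0 %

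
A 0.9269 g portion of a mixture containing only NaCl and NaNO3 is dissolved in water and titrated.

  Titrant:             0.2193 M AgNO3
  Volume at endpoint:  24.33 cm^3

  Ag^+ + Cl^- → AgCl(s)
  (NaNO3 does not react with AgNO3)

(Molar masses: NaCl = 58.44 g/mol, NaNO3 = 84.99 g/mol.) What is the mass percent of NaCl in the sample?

n(AgNO3) = 0.02433 × 0.2193 = 5.336 × 10^-3 mol
Let x = n(NaCl), y = n(NaNO3).
Titrant: 1x = 5.336 × 10^-3;  mass: 58.44x + 84.99y = 0.9269
Solving, x = 5.336 × 10^-3 mol, y = 7.237 × 10^-3 mol
mass of NaCl = 5.336 × 10^-3 × 58.44 = 0.3118 g
% NaCl = 0.3118 / 0.9269 × 100 = 33.64 %

33.64 %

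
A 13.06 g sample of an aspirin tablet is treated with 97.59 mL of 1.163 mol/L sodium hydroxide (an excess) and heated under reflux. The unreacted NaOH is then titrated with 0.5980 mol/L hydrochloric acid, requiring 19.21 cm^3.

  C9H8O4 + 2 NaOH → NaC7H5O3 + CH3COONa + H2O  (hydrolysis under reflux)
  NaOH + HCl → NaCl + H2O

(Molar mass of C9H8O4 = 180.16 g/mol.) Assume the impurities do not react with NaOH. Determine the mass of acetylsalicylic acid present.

9.189 g

n(NaOH) added = 0.09759 × 1.163 = 0.1135 mol
n(HCl) used in back-titration = 0.01921 × 0.5980 = 0.01149 mol
n(NaOH) left over = 0.01149 mol (1:1 ratio)
n(NaOH) consumed by analyte = 0.1135 − 0.01149 = 0.1020 mol
From the 1:2 ratio, n(C9H8O4) = 1/2 × 0.1020 = 0.05100 mol
mass of C9H8O4 = 0.05100 × 180.16 = 9.189 g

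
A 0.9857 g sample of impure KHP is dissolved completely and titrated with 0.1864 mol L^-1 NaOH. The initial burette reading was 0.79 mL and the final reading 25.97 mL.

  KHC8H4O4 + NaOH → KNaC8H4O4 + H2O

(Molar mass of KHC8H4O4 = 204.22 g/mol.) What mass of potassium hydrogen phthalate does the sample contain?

0.9585 g

n(NaOH) = 0.02518 L × 0.1864 mol/L = 4.694 × 10^-3 mol
n(KHC8H4O4) = 4.694 × 10^-3 mol (1:1 ratio)
mass of KHC8H4O4 = 4.694 × 10^-3 × 204.22 g/mol = 0.9585 g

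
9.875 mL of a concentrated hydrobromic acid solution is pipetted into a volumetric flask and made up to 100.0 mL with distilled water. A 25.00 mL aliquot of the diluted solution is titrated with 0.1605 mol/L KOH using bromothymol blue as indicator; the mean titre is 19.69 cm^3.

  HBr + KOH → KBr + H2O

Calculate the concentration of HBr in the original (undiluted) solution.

1.280 mol/L

n(KOH) = 0.01969 × 0.1605 = 3.160 × 10^-3 mol
n(HBr) in the aliquot = 3.160 × 10^-3 mol (1:1 ratio)
[HBr]_dilute = 3.160 × 10^-3 / 0.02500 = 0.1264 mol/L
Dilution factor = 100.0 / 9.875 = 10.13
[HBr]_stock = 0.1264 × 10.13 = 1.280 mol/L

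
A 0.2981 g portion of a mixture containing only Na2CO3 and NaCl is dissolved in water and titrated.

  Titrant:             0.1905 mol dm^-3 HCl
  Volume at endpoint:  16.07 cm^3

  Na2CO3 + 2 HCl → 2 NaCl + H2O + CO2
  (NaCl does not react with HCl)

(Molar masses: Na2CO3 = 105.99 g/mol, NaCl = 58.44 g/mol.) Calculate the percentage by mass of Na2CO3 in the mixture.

n(HCl) = 0.01607 × 0.1905 = 3.061 × 10^-3 mol
Let x = n(Na2CO3), y = n(NaCl).
Titrant: 2x = 3.061 × 10^-3;  mass: 105.99x + 58.44y = 0.2981
Solving, x = 1.531 × 10^-3 mol, y = 2.325 × 10^-3 mol
mass of Na2CO3 = 1.531 × 10^-3 × 105.99 = 0.1622 g
% Na2CO3 = 0.1622 / 0.2981 × 100 = 54.42 %

54.42 %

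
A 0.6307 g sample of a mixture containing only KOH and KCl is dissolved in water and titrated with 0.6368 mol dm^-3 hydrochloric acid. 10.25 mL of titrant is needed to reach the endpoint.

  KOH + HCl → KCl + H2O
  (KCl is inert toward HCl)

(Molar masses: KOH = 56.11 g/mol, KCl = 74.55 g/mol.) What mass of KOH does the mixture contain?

n(HCl) = 0.01025 × 0.6368 = 6.527 × 10^-3 mol
Let x = n(KOH), y = n(KCl).
Titrant: 1x = 6.527 × 10^-3;  mass: 56.11x + 74.55y = 0.6307
Solving, x = 6.527 × 10^-3 mol, y = 3.547 × 10^-3 mol
mass of KOH = 6.527 × 10^-3 × 56.11 = 0.3662 g

0.3662 g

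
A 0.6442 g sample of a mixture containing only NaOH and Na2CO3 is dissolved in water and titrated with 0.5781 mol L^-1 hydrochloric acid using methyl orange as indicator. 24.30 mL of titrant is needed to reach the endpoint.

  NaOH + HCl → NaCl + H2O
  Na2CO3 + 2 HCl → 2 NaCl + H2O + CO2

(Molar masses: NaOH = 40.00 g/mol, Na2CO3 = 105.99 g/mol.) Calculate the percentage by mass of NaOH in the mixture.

n(HCl) = 0.02430 × 0.5781 = 0.01405 mol
Let x = n(NaOH), y = n(Na2CO3).
Titrant: 1x + 2y = 0.01405;  mass: 40.00x + 105.99y = 0.6442
Solving, x = 7.716 × 10^-3 mol, y = 3.166 × 10^-3 mol
mass of NaOH = 7.716 × 10^-3 × 40.00 = 0.3086 g
% NaOH = 0.3086 / 0.6442 × 100 = 47.91 %

47.91 %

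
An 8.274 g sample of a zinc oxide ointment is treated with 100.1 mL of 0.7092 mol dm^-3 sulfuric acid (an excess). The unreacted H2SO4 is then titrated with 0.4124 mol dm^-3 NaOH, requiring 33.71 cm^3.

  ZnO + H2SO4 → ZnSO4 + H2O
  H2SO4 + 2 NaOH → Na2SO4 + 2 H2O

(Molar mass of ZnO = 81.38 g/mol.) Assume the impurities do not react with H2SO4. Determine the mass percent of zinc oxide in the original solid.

n(H2SO4) added = 0.1001 × 0.7092 = 0.07099 mol
n(NaOH) used in back-titration = 0.03371 × 0.4124 = 0.01390 mol
From the 1:2 ratio, n(H2SO4) left over = 1/2 × 0.01390 = 6.951 × 10^-3 mol
n(H2SO4) consumed by analyte = 0.07099 − 6.951 × 10^-3 = 0.06404 mol
n(ZnO) = 0.06404 mol (1:1 ratio)
mass of ZnO = 0.06404 × 81.38 = 5.212 g
% ZnO = 5.212 / 8.274 × 100 = 62.99 %

62.99 %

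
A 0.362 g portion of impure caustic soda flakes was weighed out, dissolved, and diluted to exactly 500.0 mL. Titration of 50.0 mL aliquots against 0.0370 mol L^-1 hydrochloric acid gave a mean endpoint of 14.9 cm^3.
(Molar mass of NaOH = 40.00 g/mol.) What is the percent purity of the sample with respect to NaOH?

NaOH + HCl → NaCl + H2O
n(HCl) per titration = 0.0149 × 0.0370 = 5.51 × 10^-4 mol
n(NaOH) in each aliquot = 5.51 × 10^-4 mol (1:1 ratio)
n(NaOH) in the whole flask = 5.51 × 10^-4 × 500.0/50.0 = 5.51 × 10^-3 mol
mass of NaOH = 5.51 × 10^-3 × 40.00 = 0.221 g
% NaOH = 0.221 / 0.362 × 100 = 60.9 %

60.9 %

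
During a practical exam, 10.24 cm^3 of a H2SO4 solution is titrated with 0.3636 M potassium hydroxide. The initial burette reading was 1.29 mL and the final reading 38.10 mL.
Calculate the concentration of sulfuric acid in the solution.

H2SO4 + 2 KOH → K2SO4 + 2 H2O
n(KOH) = 0.03681 L × 0.3636 mol/L = 0.01338 mol
From the 1:2 mole ratio, n(H2SO4) = 1/2 × 0.01338 = 6.692 × 10^-3 mol
[H2SO4] = 6.692 × 10^-3 mol / 0.01024 L = 0.6535 mol/L

0.6535 M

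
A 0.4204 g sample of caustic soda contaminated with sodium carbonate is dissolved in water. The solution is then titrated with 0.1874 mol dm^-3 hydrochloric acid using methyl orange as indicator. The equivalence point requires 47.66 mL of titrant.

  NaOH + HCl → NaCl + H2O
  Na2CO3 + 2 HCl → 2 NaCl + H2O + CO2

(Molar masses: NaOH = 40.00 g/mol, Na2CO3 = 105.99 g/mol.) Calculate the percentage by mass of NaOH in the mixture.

38.75 %

n(HCl) = 0.04766 × 0.1874 = 8.931 × 10^-3 mol
Let x = n(NaOH), y = n(Na2CO3).
Titrant: 1x + 2y = 8.931 × 10^-3;  mass: 40.00x + 105.99y = 0.4204
Solving, x = 4.073 × 10^-3 mol, y = 2.429 × 10^-3 mol
mass of NaOH = 4.073 × 10^-3 × 40.00 = 0.1629 g
% NaOH = 0.1629 / 0.4204 × 100 = 38.75 %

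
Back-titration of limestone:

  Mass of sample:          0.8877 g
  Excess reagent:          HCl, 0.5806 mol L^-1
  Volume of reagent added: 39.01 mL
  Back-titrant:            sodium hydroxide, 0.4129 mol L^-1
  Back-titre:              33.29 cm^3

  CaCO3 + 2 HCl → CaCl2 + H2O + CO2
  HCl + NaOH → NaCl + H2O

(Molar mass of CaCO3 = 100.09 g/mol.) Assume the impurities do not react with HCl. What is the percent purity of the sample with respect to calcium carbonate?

50.20 %

n(HCl) added = 0.03901 × 0.5806 = 0.02265 mol
n(NaOH) used in back-titration = 0.03329 × 0.4129 = 0.01375 mol
n(HCl) left over = 0.01375 mol (1:1 ratio)
n(HCl) consumed by analyte = 0.02265 − 0.01375 = 8.904 × 10^-3 mol
From the 1:2 ratio, n(CaCO3) = 1/2 × 8.904 × 10^-3 = 4.452 × 10^-3 mol
mass of CaCO3 = 4.452 × 10^-3 × 100.09 = 0.4456 g
% CaCO3 = 0.4456 / 0.8877 × 100 = 50.20 %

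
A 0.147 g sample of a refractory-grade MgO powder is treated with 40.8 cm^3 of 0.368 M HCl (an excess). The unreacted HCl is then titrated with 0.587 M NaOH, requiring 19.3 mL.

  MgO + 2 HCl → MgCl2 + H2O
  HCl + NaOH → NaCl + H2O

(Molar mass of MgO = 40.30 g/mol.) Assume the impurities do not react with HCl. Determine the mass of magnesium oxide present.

0.0743 g

n(HCl) added = 0.0408 × 0.368 = 0.0150 mol
n(NaOH) used in back-titration = 0.0193 × 0.587 = 0.0113 mol
n(HCl) left over = 0.0113 mol (1:1 ratio)
n(HCl) consumed by analyte = 0.0150 − 0.0113 = 3.69 × 10^-3 mol
From the 1:2 ratio, n(MgO) = 1/2 × 3.69 × 10^-3 = 1.84 × 10^-3 mol
mass of MgO = 1.84 × 10^-3 × 40.30 = 0.0743 g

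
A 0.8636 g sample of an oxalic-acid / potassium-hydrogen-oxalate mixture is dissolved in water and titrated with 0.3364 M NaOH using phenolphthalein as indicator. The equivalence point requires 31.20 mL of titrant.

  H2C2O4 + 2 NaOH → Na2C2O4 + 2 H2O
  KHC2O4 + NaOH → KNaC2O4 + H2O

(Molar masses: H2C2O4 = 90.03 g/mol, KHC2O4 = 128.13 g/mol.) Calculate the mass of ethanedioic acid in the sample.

0.2606 g

n(NaOH) = 0.03120 × 0.3364 = 0.01050 mol
Let x = n(H2C2O4), y = n(KHC2O4).
Titrant: 2x + 1y = 0.01050;  mass: 90.03x + 128.13y = 0.8636
Solving, x = 2.895 × 10^-3 mol, y = 4.706 × 10^-3 mol
mass of H2C2O4 = 2.895 × 10^-3 × 90.03 = 0.2606 g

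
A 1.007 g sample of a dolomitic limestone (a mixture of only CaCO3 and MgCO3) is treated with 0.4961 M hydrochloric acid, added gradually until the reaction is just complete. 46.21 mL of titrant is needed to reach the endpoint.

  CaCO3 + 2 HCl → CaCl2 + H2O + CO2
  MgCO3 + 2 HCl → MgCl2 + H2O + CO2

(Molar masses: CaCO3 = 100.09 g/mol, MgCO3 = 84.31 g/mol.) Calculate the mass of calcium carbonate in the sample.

n(HCl) = 0.04621 × 0.4961 = 0.02292 mol
Let x = n(CaCO3), y = n(MgCO3).
Titrant: 2x + 2y = 0.02292;  mass: 100.09x + 84.31y = 1.007
Solving, x = 2.573 × 10^-3 mol, y = 8.889 × 10^-3 mol
mass of CaCO3 = 2.573 × 10^-3 × 100.09 = 0.2576 g

0.2576 g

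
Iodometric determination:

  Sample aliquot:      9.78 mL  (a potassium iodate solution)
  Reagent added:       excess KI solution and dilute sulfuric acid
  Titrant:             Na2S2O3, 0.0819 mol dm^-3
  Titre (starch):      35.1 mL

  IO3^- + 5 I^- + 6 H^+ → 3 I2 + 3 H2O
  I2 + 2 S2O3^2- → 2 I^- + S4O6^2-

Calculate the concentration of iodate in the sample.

n(S2O3^2-) = 0.0351 × 0.0819 = 2.87 × 10^-3 mol
n(I2) = n(S2O3^2-)/2 = 1.44 × 10^-3 mol
From the 1:3 ratio, n(IO3^-) in the aliquot = 1/3 × 1.44 × 10^-3 = 4.79 × 10^-4 mol
[IO3^-] = 4.79 × 10^-4 / 0.00978 = 0.0490 mol/L

0.0490 mol/L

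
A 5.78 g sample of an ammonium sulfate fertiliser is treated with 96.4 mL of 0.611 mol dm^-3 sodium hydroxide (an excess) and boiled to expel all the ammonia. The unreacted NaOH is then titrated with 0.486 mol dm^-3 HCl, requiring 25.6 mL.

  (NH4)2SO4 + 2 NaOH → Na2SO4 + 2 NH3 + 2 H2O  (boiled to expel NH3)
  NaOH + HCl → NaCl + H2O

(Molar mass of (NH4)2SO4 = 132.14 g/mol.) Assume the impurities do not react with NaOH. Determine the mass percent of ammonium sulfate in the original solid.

53.1 %

n(NaOH) added = 0.0964 × 0.611 = 0.0589 mol
n(HCl) used in back-titration = 0.0256 × 0.486 = 0.0124 mol
n(NaOH) left over = 0.0124 mol (1:1 ratio)
n(NaOH) consumed by analyte = 0.0589 − 0.0124 = 0.0465 mol
From the 1:2 ratio, n((NH4)2SO4) = 1/2 × 0.0465 = 0.0232 mol
mass of (NH4)2SO4 = 0.0232 × 132.14 = 3.07 g
% (NH4)2SO4 = 3.07 / 5.78 × 100 = 53.1 %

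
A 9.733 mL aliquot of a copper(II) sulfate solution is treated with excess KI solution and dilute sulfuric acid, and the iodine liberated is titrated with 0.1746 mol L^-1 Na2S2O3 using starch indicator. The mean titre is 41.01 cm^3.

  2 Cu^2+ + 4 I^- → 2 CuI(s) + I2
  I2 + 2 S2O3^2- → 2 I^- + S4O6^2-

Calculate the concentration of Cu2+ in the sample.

n(S2O3^2-) = 0.04101 × 0.1746 = 7.160 × 10^-3 mol
n(I2) = n(S2O3^2-)/2 = 3.580 × 10^-3 mol
From the 2:1 ratio, n(Cu2+) in the aliquot = 2/1 × 3.580 × 10^-3 = 7.160 × 10^-3 mol
[Cu2+] = 7.160 × 10^-3 / 0.009733 = 0.7357 mol/L

0.7357 mol/L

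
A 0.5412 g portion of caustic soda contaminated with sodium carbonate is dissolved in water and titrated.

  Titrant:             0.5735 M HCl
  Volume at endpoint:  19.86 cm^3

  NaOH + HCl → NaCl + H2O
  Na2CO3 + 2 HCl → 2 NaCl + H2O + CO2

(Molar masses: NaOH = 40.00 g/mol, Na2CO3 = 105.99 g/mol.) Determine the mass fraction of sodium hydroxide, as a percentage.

35.49 %

n(HCl) = 0.01986 × 0.5735 = 0.01139 mol
Let x = n(NaOH), y = n(Na2CO3).
Titrant: 1x + 2y = 0.01139;  mass: 40.00x + 105.99y = 0.5412
Solving, x = 4.802 × 10^-3 mol, y = 3.294 × 10^-3 mol
mass of NaOH = 4.802 × 10^-3 × 40.00 = 0.1921 g
% NaOH = 0.1921 / 0.5412 × 100 = 35.49 %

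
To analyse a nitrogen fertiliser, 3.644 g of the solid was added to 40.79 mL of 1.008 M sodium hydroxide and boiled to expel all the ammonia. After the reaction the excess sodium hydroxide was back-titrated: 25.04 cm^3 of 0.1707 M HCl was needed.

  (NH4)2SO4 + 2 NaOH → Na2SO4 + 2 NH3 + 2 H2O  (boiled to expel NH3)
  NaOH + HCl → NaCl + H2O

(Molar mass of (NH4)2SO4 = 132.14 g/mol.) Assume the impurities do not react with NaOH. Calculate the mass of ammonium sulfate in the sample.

n(NaOH) added = 0.04079 × 1.008 = 0.04112 mol
n(HCl) used in back-titration = 0.02504 × 0.1707 = 4.274 × 10^-3 mol
n(NaOH) left over = 4.274 × 10^-3 mol (1:1 ratio)
n(NaOH) consumed by analyte = 0.04112 − 4.274 × 10^-3 = 0.03684 mol
From the 1:2 ratio, n((NH4)2SO4) = 1/2 × 0.03684 = 0.01842 mol
mass of (NH4)2SO4 = 0.01842 × 132.14 = 2.434 g

2.434 g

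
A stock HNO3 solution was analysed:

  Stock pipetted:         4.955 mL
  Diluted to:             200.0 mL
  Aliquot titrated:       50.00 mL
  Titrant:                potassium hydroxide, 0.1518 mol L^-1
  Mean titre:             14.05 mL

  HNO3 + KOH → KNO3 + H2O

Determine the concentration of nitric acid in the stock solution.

n(KOH) = 0.01405 × 0.1518 = 2.133 × 10^-3 mol
n(HNO3) in the aliquot = 2.133 × 10^-3 mol (1:1 ratio)
[HNO3]_dilute = 2.133 × 10^-3 / 0.05000 = 0.04266 mol/L
Dilution factor = 200.0 / 4.955 = 40.36
[HNO3]_stock = 0.04266 × 40.36 = 1.722 mol/L

1.722 mol/L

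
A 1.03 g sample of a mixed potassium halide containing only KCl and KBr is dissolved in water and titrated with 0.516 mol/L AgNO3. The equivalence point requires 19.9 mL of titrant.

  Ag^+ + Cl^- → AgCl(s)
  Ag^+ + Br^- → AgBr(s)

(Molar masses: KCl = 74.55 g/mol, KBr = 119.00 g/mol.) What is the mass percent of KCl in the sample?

31.3 %

n(AgNO3) = 0.0199 × 0.516 = 0.0103 mol
Let x = n(KCl), y = n(KBr).
Titrant: 1x + 1y = 0.0103;  mass: 74.55x + 119.00y = 1.03
Solving, x = 4.32 × 10^-3 mol, y = 5.95 × 10^-3 mol
mass of KCl = 4.32 × 10^-3 × 74.55 = 0.322 g
% KCl = 0.322 / 1.03 × 100 = 31.3 %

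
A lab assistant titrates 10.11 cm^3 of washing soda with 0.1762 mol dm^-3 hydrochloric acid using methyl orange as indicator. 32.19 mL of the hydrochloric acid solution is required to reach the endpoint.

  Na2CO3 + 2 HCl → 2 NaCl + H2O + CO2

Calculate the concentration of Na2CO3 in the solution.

n(HCl) = 0.03219 L × 0.1762 mol/L = 5.672 × 10^-3 mol
From the 1:2 mole ratio, n(Na2CO3) = 1/2 × 5.672 × 10^-3 = 2.836 × 10^-3 mol
[Na2CO3] = 2.836 × 10^-3 mol / 0.01011 L = 0.2805 mol/L

0.2805 mol/L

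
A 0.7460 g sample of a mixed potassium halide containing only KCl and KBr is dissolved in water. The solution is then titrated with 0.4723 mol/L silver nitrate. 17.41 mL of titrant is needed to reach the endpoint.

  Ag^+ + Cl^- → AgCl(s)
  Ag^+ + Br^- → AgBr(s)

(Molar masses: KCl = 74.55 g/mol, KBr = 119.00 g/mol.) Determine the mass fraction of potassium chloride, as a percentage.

52.27 %

n(AgNO3) = 0.01741 × 0.4723 = 8.223 × 10^-3 mol
Let x = n(KCl), y = n(KBr).
Titrant: 1x + 1y = 8.223 × 10^-3;  mass: 74.55x + 119.00y = 0.7460
Solving, x = 5.231 × 10^-3 mol, y = 2.992 × 10^-3 mol
mass of KCl = 5.231 × 10^-3 × 74.55 = 0.3900 g
% KCl = 0.3900 / 0.7460 × 100 = 52.27 %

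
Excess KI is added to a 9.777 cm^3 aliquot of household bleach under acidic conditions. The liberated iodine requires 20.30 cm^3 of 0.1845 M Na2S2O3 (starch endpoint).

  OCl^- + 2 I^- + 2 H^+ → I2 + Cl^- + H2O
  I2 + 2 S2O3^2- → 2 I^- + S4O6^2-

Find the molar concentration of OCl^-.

n(S2O3^2-) = 0.02030 × 0.1845 = 3.745 × 10^-3 mol
n(I2) = n(S2O3^2-)/2 = 1.873 × 10^-3 mol
n(OCl^-) in the aliquot = 1.873 × 10^-3 mol (1:1 ratio)
[OCl^-] = 1.873 × 10^-3 / 0.009777 = 0.1915 mol/L

0.1915 M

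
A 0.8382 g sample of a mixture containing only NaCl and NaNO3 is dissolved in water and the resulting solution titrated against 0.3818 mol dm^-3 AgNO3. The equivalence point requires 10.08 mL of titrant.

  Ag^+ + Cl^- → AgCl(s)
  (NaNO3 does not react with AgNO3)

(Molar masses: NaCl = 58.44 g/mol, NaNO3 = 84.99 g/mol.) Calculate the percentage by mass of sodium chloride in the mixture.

n(AgNO3) = 0.01008 × 0.3818 = 3.849 × 10^-3 mol
Let x = n(NaCl), y = n(NaNO3).
Titrant: 1x = 3.849 × 10^-3;  mass: 58.44x + 84.99y = 0.8382
Solving, x = 3.849 × 10^-3 mol, y = 7.216 × 10^-3 mol
mass of NaCl = 3.849 × 10^-3 × 58.44 = 0.2249 g
% NaCl = 0.2249 / 0.8382 × 100 = 26.83 %

26.83 %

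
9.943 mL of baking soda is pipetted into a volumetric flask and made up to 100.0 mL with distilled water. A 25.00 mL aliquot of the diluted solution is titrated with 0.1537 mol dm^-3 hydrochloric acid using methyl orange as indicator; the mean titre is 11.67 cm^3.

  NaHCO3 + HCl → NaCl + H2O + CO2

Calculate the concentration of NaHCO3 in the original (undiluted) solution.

n(HCl) = 0.01167 × 0.1537 = 1.794 × 10^-3 mol
n(NaHCO3) in the aliquot = 1.794 × 10^-3 mol (1:1 ratio)
[NaHCO3]_dilute = 1.794 × 10^-3 / 0.02500 = 0.07175 mol/L
Dilution factor = 100.0 / 9.943 = 10.06
[NaHCO3]_stock = 0.07175 × 10.06 = 0.7216 mol/L

0.7216 mol/L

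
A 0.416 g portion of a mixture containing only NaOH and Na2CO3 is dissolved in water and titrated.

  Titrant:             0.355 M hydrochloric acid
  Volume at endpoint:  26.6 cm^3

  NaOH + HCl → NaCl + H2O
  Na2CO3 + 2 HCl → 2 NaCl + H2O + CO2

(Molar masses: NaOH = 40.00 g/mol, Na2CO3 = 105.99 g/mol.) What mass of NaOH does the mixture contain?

n(HCl) = 0.0266 × 0.355 = 9.44 × 10^-3 mol
Let x = n(NaOH), y = n(Na2CO3).
Titrant: 1x + 2y = 9.44 × 10^-3;  mass: 40.00x + 105.99y = 0.416
Solving, x = 6.50 × 10^-3 mol, y = 1.47 × 10^-3 mol
mass of NaOH = 6.50 × 10^-3 × 40.00 = 0.260 g

0.260 g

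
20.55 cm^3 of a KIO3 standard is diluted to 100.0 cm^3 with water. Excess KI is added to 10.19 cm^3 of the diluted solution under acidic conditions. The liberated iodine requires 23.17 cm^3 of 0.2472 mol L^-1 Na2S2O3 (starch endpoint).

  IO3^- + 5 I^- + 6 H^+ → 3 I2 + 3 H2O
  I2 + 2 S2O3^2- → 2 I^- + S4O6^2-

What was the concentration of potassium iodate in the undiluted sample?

0.4559 mol/L

n(S2O3^2-) = 0.02317 × 0.2472 = 5.728 × 10^-3 mol
n(I2) = n(S2O3^2-)/2 = 2.864 × 10^-3 mol
From the 1:3 ratio, n(IO3^-) in the aliquot = 1/3 × 2.864 × 10^-3 = 9.546 × 10^-4 mol
[IO3^-]_dilute = 9.546 × 10^-4 / 0.01019 = 0.09368 mol/L
[IO3^-]_original = 0.09368 × 100.0/20.55 = 0.4559 mol/L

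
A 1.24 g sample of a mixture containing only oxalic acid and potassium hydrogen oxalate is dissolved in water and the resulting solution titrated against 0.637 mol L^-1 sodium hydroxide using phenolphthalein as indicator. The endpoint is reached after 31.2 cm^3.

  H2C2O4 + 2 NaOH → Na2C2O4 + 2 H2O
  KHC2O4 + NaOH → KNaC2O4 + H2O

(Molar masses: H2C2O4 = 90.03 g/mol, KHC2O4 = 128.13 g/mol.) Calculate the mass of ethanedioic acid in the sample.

0.708 g

n(NaOH) = 0.0312 × 0.637 = 0.0199 mol
Let x = n(H2C2O4), y = n(KHC2O4).
Titrant: 2x + 1y = 0.0199;  mass: 90.03x + 128.13y = 1.24
Solving, x = 7.86 × 10^-3 mol, y = 4.16 × 10^-3 mol
mass of H2C2O4 = 7.86 × 10^-3 × 90.03 = 0.708 g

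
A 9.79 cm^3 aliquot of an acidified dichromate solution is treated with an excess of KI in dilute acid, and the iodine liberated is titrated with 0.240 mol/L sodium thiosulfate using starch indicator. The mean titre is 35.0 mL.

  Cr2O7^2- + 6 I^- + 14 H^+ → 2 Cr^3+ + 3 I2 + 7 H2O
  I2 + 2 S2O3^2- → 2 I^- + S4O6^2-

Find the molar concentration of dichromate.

0.143 mol/L

n(S2O3^2-) = 0.0350 × 0.240 = 8.40 × 10^-3 mol
n(I2) = n(S2O3^2-)/2 = 4.20 × 10^-3 mol
From the 1:3 ratio, n(Cr2O7^2-) in the aliquot = 1/3 × 4.20 × 10^-3 = 1.40 × 10^-3 mol
[Cr2O7^2-] = 1.40 × 10^-3 / 0.00979 = 0.143 mol/L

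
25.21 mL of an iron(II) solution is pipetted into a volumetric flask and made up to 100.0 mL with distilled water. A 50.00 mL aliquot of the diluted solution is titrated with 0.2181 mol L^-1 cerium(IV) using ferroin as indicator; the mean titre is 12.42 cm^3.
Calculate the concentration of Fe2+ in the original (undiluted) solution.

0.2149 mol/L

Ce^4+ + Fe^2+ → Ce^3+ + Fe^3+
n(Ce4+) = 0.01242 × 0.2181 = 2.709 × 10^-3 mol
n(Fe2+) in the aliquot = 2.709 × 10^-3 mol (1:1 ratio)
[Fe2+]_dilute = 2.709 × 10^-3 / 0.05000 = 0.05418 mol/L
Dilution factor = 100.0 / 25.21 = 3.967
[Fe2+]_stock = 0.05418 × 3.967 = 0.2149 mol/L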